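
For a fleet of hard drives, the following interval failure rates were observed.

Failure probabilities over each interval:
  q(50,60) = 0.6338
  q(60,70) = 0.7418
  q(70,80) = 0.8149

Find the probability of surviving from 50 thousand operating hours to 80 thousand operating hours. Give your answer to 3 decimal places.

Survival from 50 to 80 is the product of surviving each interval: (1 − 0.6338) × (1 − 0.7418) × (1 − 0.8149).
= 0.3662 × 0.2582 × 0.1851 = 0.017502.

0.018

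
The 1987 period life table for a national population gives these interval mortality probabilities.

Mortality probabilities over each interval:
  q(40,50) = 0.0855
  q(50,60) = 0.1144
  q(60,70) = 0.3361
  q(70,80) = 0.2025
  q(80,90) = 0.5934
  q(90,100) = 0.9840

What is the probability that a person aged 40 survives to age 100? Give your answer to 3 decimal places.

0.003

P(survive 40→100) = (1 − 0.0855) × (1 − 0.1144) × (1 − 0.3361) × (1 − 0.2025) × (1 − 0.5934) × (1 − 0.9840).
= 0.9145 × 0.8856 × 0.6639 × 0.7975 × 0.4066 × 0.0160 = 0.002790.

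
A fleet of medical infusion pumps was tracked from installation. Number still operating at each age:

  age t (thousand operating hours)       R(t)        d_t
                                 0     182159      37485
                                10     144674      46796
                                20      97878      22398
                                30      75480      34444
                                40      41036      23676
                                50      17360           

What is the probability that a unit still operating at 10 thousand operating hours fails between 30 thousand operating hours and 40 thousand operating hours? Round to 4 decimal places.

0.2381

This is the probability of reaching 30 but not 40, conditional on being operational at 10: (R(30) − R(40)) / R(10).
= (75480 − 41036) / 144674 = 34444 / 144674 = 0.238080.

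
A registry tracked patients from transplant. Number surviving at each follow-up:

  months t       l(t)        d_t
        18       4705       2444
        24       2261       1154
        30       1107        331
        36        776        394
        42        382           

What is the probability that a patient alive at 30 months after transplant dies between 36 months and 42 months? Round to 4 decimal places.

0.3559

This is the probability of reaching 36 but not 42, conditional on being alive at 30: (l(36) − l(42)) / l(30).
= (776 − 382) / 1107 = 394 / 1107 = 0.355917.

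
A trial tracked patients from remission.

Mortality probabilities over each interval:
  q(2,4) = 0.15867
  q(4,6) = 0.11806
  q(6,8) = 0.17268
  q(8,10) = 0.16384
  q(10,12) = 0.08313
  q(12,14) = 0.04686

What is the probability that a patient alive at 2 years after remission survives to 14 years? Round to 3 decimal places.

0.449

Survival from 2 to 14 is the product of surviving each interval: (1 − 0.15867) × (1 − 0.11806) × (1 − 0.17268) × (1 − 0.16384) × (1 − 0.08313) × (1 − 0.04686).
= 0.84133 × 0.88194 × 0.82732 × 0.83616 × 0.91687 × 0.95314 = 0.448573.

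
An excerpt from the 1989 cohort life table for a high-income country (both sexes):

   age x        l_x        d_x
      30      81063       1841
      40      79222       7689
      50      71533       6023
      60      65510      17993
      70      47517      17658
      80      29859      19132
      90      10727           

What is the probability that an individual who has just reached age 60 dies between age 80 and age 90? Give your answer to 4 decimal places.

This is the probability of reaching 80 but not 90, conditional on being alive at 60: (l_80 − l_90) / l_60.
= (29859 − 10727) / 65510 = 19132 / 65510 = 0.292047.

0.2920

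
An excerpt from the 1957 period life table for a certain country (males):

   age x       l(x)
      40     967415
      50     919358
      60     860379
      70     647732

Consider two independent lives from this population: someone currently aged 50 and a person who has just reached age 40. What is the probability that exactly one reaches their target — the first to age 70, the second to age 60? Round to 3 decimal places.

0.341

p₁ = l(70)/l(50) = 647732/919358 = 0.704548; p₂ = l(60)/l(40) = 860379/967415 = 0.889359.
P(exactly one) = p₁(1−p₂) + (1−p₁)p₂ = 0.077952 + 0.262763 = 0.340715.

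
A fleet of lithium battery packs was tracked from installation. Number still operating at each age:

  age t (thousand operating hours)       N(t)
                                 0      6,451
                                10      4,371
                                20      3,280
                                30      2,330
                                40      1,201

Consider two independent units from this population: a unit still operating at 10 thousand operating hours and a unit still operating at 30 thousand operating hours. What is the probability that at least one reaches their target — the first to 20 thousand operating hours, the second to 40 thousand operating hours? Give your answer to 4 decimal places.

0.8791

p₁ = N(20)/N(10) = 3,280/4,371 = 0.750400; p₂ = N(40)/N(30) = 1,201/2,330 = 0.515451.
P(at least one) = 1 − (1−p₁)(1−p₂) = 1 − 0.249600 × 0.484549 = 0.879057.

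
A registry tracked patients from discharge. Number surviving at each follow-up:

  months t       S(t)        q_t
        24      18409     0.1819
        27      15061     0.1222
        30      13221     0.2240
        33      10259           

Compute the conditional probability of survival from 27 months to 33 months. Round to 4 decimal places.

0.6812

The conditional survival probability is S(33)/S(27) = 10259/15061 = 0.681163.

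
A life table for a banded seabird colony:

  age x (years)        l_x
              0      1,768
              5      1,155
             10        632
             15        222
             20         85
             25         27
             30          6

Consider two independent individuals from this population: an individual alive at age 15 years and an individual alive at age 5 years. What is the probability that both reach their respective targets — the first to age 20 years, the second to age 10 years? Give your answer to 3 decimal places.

p₁ = l_20/l_15 = 85/222 = 0.382883; p₂ = l_10/l_5 = 632/1,155 = 0.547186.
P(both) = p₁ × p₂ = 0.382883 × 0.547186 = 0.209508.

0.210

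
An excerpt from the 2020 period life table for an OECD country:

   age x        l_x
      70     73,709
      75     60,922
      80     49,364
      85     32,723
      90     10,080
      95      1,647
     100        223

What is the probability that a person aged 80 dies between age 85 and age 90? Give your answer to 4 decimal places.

We want 5|5q80 = (l_85 − l_90)/l_80.
This is the probability of reaching 85 but not 90, conditional on being alive at 80: (l_85 − l_90) / l_80.
= (32,723 − 10,080) / 49,364 = 22,643 / 49,364 = 0.458695.

0.4587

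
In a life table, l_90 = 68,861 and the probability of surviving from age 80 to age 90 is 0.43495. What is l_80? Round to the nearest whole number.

158319

l_80 = l_90 / p = 68,861 / 0.43495 = 158319.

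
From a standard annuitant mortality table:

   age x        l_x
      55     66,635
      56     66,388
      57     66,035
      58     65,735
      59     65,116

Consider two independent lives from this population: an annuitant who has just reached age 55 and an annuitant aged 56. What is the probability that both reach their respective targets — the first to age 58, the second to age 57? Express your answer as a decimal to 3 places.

0.981

p₁ = l_58/l_55 = 65,735/66,635 = 0.986494; p₂ = l_57/l_56 = 66,035/66,388 = 0.994683.
P(both) = p₁ × p₂ = 0.986494 × 0.994683 = 0.981249.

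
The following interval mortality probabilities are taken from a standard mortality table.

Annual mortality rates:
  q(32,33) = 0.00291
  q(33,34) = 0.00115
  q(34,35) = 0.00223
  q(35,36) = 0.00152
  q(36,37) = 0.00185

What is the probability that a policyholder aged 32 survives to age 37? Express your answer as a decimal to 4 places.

0.9904

Survival from 32 to 37 is the product of surviving each interval: (1 − 0.00291) × (1 − 0.00115) × (1 − 0.00223) × (1 − 0.00152) × (1 − 0.00185).
= 0.99709 × 0.99885 × 0.99777 × 0.99848 × 0.99815 = 0.990376.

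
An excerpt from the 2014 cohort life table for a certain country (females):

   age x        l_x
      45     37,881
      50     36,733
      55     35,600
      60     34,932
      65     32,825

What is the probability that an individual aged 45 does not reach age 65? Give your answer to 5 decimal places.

P(die before 65 | alive at 45) = 1 − l_65/l_45 = 1 − 32,825/37,881 = (5,056)/37,881 = 0.133471.

0.13347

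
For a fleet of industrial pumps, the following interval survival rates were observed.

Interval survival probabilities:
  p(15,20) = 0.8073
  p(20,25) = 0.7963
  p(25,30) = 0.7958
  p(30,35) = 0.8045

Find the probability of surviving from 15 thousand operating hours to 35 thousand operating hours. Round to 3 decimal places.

0.412

The overall survival probability is 0.8073 × 0.7963 × 0.7958 × 0.8045.
= 0.411568.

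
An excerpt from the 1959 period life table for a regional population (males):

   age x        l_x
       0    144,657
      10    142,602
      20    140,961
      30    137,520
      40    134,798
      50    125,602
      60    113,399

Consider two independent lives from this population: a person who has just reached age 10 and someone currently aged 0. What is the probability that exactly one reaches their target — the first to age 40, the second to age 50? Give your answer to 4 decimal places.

p₁ = l_40/l_10 = 134,798/142,602 = 0.945274; p₂ = l_50/l_0 = 125,602/144,657 = 0.868275.
P(exactly one) = p₁(1−p₂) + (1−p₁)p₂ = 0.124516 + 0.047517 = 0.172033.

0.1720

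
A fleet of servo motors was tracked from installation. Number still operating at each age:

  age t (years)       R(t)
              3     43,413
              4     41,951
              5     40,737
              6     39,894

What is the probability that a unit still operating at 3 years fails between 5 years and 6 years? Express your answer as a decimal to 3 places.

0.019

This is the probability of reaching 5 but not 6, conditional on being operational at 3: (R(5) − R(6)) / R(3).
= (40,737 − 39,894) / 43,413 = 843 / 43,413 = 0.019418.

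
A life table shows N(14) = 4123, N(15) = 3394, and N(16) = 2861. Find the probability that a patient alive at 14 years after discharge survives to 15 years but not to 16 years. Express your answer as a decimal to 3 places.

This is the probability of reaching 15 but not 16, conditional on being alive at 14: (N(15) − N(16)) / N(14).
= (3394 − 2861) / 4123 = 533 / 4123 = 0.129275.

0.129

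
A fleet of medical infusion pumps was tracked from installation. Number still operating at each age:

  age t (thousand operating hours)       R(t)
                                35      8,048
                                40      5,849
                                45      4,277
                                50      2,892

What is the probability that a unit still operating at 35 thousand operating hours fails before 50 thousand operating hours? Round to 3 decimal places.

P(fail before 50 | operational at 35) = 1 − R(50)/R(35) = 1 − 2,892/8,048 = (5,156)/8,048 = 0.640656.

0.641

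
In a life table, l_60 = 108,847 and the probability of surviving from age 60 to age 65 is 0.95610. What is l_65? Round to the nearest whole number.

l_65 = l_60 × p = 108,847 × 0.95610 = 104069.

104069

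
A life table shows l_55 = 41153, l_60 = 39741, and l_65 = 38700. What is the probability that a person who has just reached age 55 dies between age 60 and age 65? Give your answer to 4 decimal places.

We want 5|5q55 = (l_60 − l_65)/l_55.
This is the probability of reaching 60 but not 65, conditional on being alive at 55: (l_60 − l_65) / l_55.
= (39741 − 38700) / 41153 = 1041 / 41153 = 0.025296.

0.0253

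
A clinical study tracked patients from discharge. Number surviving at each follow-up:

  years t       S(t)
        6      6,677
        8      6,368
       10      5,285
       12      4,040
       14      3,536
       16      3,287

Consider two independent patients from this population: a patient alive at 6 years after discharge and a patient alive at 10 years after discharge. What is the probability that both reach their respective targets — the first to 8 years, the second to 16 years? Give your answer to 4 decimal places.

0.5932

p₁ = S(8)/S(6) = 6,368/6,677 = 0.953722; p₂ = S(16)/S(10) = 3,287/5,285 = 0.621949.
P(both) = p₁ × p₂ = 0.953722 × 0.621949 = 0.593166.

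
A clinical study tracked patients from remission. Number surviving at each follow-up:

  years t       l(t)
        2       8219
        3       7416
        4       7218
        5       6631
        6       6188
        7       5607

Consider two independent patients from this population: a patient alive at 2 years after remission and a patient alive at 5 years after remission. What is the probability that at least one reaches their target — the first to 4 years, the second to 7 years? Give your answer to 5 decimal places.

p₁ = l(4)/l(2) = 7218/8219 = 0.878209; p₂ = l(7)/l(5) = 5607/6631 = 0.845574.
P(at least one) = 1 − (1−p₁)(1−p₂) = 1 − 0.121791 × 0.154426 = 0.981192.

0.98119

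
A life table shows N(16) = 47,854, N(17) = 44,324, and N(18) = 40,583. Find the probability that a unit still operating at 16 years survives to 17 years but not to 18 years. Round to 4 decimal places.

0.0782

This is the probability of reaching 17 but not 18, conditional on being operational at 16: (N(17) − N(18)) / N(16).
= (44,324 − 40,583) / 47,854 = 3,741 / 47,854 = 0.078175.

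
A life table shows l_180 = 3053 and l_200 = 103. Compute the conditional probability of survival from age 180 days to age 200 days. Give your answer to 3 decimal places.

The conditional survival probability is l_200/l_180 = 103/3053 = 0.033737.

0.034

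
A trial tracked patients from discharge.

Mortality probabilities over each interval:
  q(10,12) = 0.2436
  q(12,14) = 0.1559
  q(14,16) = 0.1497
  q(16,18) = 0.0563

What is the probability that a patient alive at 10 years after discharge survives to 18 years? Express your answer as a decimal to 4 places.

P(survive 10→18) = (1 − 0.2436) × (1 − 0.1559) × (1 − 0.1497) × (1 − 0.0563).
= 0.7564 × 0.8441 × 0.8503 × 0.9437 = 0.512332.

0.5123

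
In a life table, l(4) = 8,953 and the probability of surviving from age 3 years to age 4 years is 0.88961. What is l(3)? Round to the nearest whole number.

l(3) = l(4) / p = 8,953 / 0.88961 = 10064.

10064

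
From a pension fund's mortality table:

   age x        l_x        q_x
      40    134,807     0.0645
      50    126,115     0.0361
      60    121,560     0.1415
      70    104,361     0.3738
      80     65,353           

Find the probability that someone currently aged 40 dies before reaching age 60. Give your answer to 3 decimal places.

0.098

P(die before 60 | alive at 40) = 1 − l_60/l_40 = 1 − 121,560/134,807 = (13,247)/134,807 = 0.098266.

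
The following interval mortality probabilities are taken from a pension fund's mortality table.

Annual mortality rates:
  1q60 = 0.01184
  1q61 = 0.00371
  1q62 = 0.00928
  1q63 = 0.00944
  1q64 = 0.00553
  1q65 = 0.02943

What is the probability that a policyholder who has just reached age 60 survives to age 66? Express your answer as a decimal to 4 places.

The overall survival probability is (1 − 0.01184) × (1 − 0.00371) × (1 − 0.00928) × (1 − 0.00944) × (1 − 0.00553) × (1 − 0.02943).
= 0.98816 × 0.99629 × 0.99072 × 0.99056 × 0.99447 × 0.97057 = 0.932531.

0.9325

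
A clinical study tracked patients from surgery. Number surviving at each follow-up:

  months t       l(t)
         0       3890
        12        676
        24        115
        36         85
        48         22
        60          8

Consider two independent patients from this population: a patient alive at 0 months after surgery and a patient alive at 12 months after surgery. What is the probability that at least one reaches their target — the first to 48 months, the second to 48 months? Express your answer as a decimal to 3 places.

p₁ = l(48)/l(0) = 22/3890 = 0.005656; p₂ = l(48)/l(12) = 22/676 = 0.032544.
P(at least one) = 1 − (1−p₁)(1−p₂) = 1 − 0.994344 × 0.967456 = 0.038016.

0.038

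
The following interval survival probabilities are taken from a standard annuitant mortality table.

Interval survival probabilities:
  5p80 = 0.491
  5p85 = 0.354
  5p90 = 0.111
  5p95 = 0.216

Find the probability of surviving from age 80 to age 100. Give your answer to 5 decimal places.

0.00417

Survival from 80 to 100 is the product of surviving each interval: 0.491 × 0.354 × 0.111 × 0.216.
= 0.004167.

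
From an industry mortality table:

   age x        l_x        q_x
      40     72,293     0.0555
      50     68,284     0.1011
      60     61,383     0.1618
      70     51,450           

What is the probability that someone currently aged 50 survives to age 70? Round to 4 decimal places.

0.7535

The conditional survival probability is l_70/l_50 = 51,450/68,284 = 0.753471.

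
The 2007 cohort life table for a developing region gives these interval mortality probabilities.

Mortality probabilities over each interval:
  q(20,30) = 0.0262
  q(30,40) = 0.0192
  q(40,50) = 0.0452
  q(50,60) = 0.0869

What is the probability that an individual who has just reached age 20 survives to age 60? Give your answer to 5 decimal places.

The overall survival probability is (1 − 0.0262) × (1 − 0.0192) × (1 − 0.0452) × (1 − 0.0869).
= 0.9738 × 0.9808 × 0.9548 × 0.9131 = 0.832685.

0.83269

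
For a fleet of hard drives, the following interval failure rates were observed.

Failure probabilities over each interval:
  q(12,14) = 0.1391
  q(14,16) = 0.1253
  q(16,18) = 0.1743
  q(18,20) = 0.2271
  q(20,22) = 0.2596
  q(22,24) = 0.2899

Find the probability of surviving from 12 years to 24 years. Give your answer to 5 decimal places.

Chaining the interval survival probabilities: (1 − 0.1391) × (1 − 0.1253) × (1 − 0.1743) × (1 − 0.2271) × (1 − 0.2596) × (1 − 0.2899).
= 0.8609 × 0.8747 × 0.8257 × 0.7729 × 0.7404 × 0.7101 = 0.252664.

0.25266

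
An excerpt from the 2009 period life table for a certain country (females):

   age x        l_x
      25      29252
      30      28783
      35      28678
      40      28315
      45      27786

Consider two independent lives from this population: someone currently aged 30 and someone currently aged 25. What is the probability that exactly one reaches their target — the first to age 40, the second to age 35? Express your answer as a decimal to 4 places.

0.0352

p₁ = l_40/l_30 = 28315/28783 = 0.983740; p₂ = l_35/l_25 = 28678/29252 = 0.980377.
P(exactly one) = p₁(1−p₂) + (1−p₁)p₂ = 0.019304 + 0.015941 = 0.035245.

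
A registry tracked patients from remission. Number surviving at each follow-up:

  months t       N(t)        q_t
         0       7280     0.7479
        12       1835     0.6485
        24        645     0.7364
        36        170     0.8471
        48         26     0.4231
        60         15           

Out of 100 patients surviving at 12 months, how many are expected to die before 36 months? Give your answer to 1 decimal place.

The relevant probability is 1 − 170/1835 = 0.907357.
Expected number = 100 × 0.907357 = 90.7.

90.7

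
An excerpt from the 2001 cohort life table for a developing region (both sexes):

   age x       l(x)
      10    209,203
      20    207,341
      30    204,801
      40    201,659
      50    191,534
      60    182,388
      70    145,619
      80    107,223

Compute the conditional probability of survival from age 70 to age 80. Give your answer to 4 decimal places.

The conditional survival probability is l(80)/l(70) = 107,223/145,619 = 0.736326.

0.7363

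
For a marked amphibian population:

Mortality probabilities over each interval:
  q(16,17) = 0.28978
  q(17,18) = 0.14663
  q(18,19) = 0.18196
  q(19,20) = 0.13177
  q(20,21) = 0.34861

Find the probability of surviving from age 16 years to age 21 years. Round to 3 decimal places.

0.280

P(survive 16→21) = (1 − 0.28978) × (1 − 0.14663) × (1 − 0.18196) × (1 − 0.13177) × (1 − 0.34861).
= 0.71022 × 0.85337 × 0.81804 × 0.86823 × 0.65139 = 0.280402.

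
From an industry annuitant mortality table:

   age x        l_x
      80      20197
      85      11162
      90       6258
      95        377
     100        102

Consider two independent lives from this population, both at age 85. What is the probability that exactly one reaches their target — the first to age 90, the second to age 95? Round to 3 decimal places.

p₁ = l_90/l_85 = 6258/11162 = 0.560652; p₂ = l_95/l_85 = 377/11162 = 0.033775.
P(exactly one) = p₁(1−p₂) + (1−p₁)p₂ = 0.541716 + 0.014839 = 0.556555.

0.557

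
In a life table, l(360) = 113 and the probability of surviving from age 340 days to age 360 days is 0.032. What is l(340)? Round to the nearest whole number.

l(340) = l(360) / p = 113 / 0.032 = 3531.

3531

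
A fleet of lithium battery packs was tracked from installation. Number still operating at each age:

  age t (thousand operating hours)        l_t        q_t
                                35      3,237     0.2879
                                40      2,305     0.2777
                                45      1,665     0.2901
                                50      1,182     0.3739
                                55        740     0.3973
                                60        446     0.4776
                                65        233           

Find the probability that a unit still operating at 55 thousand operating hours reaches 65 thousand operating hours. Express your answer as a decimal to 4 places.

The conditional survival probability is l_65/l_55 = 233/740 = 0.314865.

0.3149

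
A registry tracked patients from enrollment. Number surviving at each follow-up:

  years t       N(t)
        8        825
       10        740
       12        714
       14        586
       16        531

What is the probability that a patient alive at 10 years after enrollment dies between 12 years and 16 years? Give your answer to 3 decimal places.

This is the probability of reaching 12 but not 16, conditional on being alive at 10: (N(12) − N(16)) / N(10).
= (714 − 531) / 740 = 183 / 740 = 0.247297.

0.247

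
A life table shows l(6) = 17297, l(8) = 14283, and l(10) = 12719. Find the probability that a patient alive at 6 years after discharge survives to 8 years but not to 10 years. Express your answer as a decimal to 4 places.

This is the probability of reaching 8 but not 10, conditional on being alive at 6: (l(8) − l(10)) / l(6).
= (14283 − 12719) / 17297 = 1564 / 17297 = 0.090420.

0.0904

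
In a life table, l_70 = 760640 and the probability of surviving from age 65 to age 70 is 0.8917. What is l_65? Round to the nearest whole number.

853022

l_65 = l_70 / p = 760640 / 0.8917 = 853022.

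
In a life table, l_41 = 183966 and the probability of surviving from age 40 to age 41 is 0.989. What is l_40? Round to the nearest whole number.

186012

l_40 = l_41 / p = 183966 / 0.989 = 186012.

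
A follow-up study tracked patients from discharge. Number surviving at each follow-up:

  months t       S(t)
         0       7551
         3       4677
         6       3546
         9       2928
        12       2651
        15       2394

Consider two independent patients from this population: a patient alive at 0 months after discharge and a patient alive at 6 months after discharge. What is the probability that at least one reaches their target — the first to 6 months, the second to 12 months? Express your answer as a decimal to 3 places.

0.866

p₁ = S(6)/S(0) = 3546/7551 = 0.469607; p₂ = S(12)/S(6) = 2651/3546 = 0.747603.
P(at least one) = 1 − (1−p₁)(1−p₂) = 1 − 0.530393 × 0.252397 = 0.866130.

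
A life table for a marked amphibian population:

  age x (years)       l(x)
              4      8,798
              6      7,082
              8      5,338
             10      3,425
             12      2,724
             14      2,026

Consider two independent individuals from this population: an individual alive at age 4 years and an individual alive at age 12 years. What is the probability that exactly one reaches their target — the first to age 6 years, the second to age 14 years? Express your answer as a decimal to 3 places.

p₁ = l(6)/l(4) = 7,082/8,798 = 0.804956; p₂ = l(14)/l(12) = 2,026/2,724 = 0.743759.
P(exactly one) = p₁(1−p₂) + (1−p₁)p₂ = 0.206263 + 0.145066 = 0.351328.

0.351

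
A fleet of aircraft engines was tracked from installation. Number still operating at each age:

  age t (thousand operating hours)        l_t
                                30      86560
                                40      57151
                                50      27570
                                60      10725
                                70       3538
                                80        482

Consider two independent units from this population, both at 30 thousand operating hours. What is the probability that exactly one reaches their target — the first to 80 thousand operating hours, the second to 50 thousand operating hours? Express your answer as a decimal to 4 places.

0.3205

p₁ = l_80/l_30 = 482/86560 = 0.005568; p₂ = l_50/l_30 = 27570/86560 = 0.318507.
P(exactly one) = p₁(1−p₂) + (1−p₁)p₂ = 0.003795 + 0.316734 = 0.320528.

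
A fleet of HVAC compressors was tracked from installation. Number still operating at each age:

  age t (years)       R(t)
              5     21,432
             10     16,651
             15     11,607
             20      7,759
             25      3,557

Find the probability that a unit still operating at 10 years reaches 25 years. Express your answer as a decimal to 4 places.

The conditional survival probability is R(25)/R(10) = 3,557/16,651 = 0.213621.

0.2136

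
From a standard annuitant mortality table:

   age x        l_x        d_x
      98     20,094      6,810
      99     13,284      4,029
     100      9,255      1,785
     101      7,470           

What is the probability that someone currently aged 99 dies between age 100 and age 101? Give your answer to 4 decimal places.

0.1344

This is the probability of reaching 100 but not 101, conditional on being alive at 99: (l_100 − l_101) / l_99.
= (9,255 − 7,470) / 13,284 = 1,785 / 13,284 = 0.134372.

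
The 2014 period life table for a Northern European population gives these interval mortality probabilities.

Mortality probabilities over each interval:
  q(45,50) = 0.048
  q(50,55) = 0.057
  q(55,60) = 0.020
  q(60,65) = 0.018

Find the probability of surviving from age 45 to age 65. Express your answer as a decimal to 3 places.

0.864

Survival from 45 to 65 is the product of surviving each interval: (1 − 0.048) × (1 − 0.057) × (1 − 0.020) × (1 − 0.018).
= 0.952 × 0.943 × 0.980 × 0.982 = 0.863945.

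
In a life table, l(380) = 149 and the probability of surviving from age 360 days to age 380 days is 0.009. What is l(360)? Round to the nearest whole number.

l(360) = l(380) / p = 149 / 0.009 = 16556.

16556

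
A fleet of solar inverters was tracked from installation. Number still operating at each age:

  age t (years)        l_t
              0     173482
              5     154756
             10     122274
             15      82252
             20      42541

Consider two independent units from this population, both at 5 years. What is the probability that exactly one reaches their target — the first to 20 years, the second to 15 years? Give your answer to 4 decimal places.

0.5142

p₁ = l_20/l_5 = 42541/154756 = 0.274891; p₂ = l_15/l_5 = 82252/154756 = 0.531495.
P(exactly one) = p₁(1−p₂) + (1−p₁)p₂ = 0.128788 + 0.385392 = 0.514180.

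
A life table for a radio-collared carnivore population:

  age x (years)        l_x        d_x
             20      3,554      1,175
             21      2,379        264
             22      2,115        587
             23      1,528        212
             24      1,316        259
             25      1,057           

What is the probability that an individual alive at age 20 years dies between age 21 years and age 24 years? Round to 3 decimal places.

This is the probability of reaching 21 but not 24, conditional on being alive at 20: (l_21 − l_24) / l_20.
= (2,379 − 1,316) / 3,554 = 1,063 / 3,554 = 0.299100.

0.299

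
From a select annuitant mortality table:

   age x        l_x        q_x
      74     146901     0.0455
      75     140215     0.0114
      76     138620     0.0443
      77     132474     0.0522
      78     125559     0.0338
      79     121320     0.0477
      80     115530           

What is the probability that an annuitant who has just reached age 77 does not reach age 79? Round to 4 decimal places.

P(die before 79 | alive at 77) = 1 − l_79/l_77 = 1 − 121320/132474 = (11154)/132474 = 0.084198.

0.0842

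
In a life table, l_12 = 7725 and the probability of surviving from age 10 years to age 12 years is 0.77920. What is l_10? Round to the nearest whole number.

9914

l_10 = l_12 / p = 7725 / 0.77920 = 9914.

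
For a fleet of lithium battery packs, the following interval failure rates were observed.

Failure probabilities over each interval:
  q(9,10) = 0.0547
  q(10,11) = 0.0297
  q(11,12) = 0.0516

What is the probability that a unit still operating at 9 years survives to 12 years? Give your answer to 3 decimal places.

Survival from 9 to 12 is the product of surviving each interval: (1 − 0.0547) × (1 − 0.0297) × (1 − 0.0516).
= 0.9453 × 0.9703 × 0.9484 = 0.869896.

0.870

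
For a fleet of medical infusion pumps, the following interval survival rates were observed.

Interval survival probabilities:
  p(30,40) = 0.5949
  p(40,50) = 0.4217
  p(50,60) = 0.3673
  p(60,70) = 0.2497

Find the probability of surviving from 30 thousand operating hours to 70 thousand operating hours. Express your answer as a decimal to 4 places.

P(survive 30→70) = 0.5949 × 0.4217 × 0.3673 × 0.2497.
= 0.023008.

0.0230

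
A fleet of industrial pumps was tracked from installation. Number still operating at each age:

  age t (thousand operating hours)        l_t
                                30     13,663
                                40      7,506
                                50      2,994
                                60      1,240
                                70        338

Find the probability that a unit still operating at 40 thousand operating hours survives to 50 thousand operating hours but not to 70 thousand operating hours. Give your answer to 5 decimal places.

This is the probability of reaching 50 but not 70, conditional on being operational at 40: (l_50 − l_70) / l_40.
= (2,994 − 338) / 7,506 = 2,656 / 7,506 = 0.353850.

0.35385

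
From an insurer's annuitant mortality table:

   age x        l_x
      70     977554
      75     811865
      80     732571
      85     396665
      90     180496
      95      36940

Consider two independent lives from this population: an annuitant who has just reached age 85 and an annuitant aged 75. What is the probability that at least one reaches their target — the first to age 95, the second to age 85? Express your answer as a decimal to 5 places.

p₁ = l_95/l_85 = 36940/396665 = 0.093126; p₂ = l_85/l_75 = 396665/811865 = 0.488585.
P(at least one) = 1 − (1−p₁)(1−p₂) = 1 − 0.906874 × 0.511415 = 0.536211.

0.53621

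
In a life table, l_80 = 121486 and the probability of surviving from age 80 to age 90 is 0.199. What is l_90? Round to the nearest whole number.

24176

l_90 = l_80 × p = 121486 × 0.199 = 24176.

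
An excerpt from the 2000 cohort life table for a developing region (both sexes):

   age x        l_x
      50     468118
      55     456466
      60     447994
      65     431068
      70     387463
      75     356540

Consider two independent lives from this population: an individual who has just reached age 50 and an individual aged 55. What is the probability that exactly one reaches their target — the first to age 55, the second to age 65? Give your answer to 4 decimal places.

p₁ = l_55/l_50 = 456466/468118 = 0.975109; p₂ = l_65/l_55 = 431068/456466 = 0.944359.
P(exactly one) = p₁(1−p₂) + (1−p₁)p₂ = 0.054256 + 0.023506 = 0.077762.

0.0778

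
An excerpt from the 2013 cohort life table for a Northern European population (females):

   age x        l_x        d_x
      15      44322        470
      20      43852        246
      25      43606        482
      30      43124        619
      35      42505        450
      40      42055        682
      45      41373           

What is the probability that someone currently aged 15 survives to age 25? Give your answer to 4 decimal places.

We want 10p15 = l_25/l_15.
The conditional survival probability is l_25/l_15 = 43606/44322 = 0.983845.

0.9838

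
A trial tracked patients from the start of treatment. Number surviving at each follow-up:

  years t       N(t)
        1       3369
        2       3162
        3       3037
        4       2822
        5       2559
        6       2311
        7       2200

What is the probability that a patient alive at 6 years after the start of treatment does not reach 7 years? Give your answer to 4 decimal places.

0.0480

P(die before 7 | alive at 6) = 1 − N(7)/N(6) = 1 − 2200/2311 = (111)/2311 = 0.048031.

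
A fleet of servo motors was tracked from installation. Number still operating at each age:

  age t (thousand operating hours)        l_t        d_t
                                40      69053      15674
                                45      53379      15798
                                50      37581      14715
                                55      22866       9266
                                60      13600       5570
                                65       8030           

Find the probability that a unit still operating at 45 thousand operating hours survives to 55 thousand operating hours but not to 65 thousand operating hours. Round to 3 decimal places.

This is the probability of reaching 55 but not 65, conditional on being operational at 45: (l_55 − l_65) / l_45.
= (22866 − 8030) / 53379 = 14836 / 53379 = 0.277937.

0.278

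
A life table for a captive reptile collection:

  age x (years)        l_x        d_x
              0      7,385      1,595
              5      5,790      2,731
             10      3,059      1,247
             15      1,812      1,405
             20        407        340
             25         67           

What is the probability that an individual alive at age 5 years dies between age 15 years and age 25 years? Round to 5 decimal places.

This is the probability of reaching 15 but not 25, conditional on being alive at 5: (l_15 − l_25) / l_5.
= (1,812 − 67) / 5,790 = 1,745 / 5,790 = 0.301382.

0.30138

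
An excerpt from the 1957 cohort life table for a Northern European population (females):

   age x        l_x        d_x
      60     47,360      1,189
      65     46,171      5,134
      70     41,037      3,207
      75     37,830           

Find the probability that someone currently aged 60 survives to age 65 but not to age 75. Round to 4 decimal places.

0.1761

We want 5|10q60 = (l_65 − l_75)/l_60.
This is the probability of reaching 65 but not 75, conditional on being alive at 60: (l_65 − l_75) / l_60.
= (46,171 − 37,830) / 47,360 = 8,341 / 47,360 = 0.176119.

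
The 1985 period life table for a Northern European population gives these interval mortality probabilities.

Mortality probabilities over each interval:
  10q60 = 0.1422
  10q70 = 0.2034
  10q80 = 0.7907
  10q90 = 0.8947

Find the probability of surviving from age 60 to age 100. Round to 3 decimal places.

The overall survival probability is (1 − 0.1422) × (1 − 0.2034) × (1 − 0.7907) × (1 − 0.8947).
= 0.8578 × 0.7966 × 0.2093 × 0.1053 = 0.015060.

0.015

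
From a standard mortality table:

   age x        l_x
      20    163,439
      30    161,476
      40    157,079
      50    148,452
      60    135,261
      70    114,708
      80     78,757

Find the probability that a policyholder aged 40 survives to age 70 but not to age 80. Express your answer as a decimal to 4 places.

0.2289

We want 30|10q40 = (l_70 − l_80)/l_40.
This is the probability of reaching 70 but not 80, conditional on being alive at 40: (l_70 − l_80) / l_40.
= (114,708 − 78,757) / 157,079 = 35,951 / 157,079 = 0.228872.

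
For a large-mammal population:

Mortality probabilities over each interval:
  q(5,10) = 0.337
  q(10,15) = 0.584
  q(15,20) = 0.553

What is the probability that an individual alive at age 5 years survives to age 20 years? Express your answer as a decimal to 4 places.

0.1233

P(survive 5→20) = (1 − 0.337) × (1 − 0.584) × (1 − 0.553).
= 0.663 × 0.416 × 0.447 = 0.123286.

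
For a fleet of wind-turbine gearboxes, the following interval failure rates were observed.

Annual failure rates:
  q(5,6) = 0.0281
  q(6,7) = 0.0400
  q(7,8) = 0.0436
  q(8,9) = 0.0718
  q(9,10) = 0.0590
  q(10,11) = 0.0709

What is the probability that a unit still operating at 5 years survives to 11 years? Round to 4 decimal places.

0.7241

The overall survival probability is (1 − 0.0281) × (1 − 0.0400) × (1 − 0.0436) × (1 − 0.0718) × (1 − 0.0590) × (1 − 0.0709).
= 0.9719 × 0.9600 × 0.9564 × 0.9282 × 0.9410 × 0.9291 = 0.724146.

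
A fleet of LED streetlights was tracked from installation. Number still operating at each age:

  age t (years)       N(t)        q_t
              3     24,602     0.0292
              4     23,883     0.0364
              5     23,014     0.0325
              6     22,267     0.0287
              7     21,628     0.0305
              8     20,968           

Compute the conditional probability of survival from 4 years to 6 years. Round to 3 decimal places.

The conditional survival probability is N(6)/N(4) = 22,267/23,883 = 0.932337.

0.932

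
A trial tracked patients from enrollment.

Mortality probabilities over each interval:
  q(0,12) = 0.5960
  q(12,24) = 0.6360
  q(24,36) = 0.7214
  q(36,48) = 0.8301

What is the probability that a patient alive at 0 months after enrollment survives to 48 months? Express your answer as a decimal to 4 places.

0.0070

P(survive 0→48) = (1 − 0.5960) × (1 − 0.6360) × (1 − 0.7214) × (1 − 0.8301).
= 0.4040 × 0.3640 × 0.2786 × 0.1699 = 0.006961.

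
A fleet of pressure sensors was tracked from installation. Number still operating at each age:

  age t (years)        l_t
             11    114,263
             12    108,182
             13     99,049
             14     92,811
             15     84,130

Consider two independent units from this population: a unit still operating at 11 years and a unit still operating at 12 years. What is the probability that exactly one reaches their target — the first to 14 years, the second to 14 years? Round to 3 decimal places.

p₁ = l_14/l_11 = 92,811/114,263 = 0.812258; p₂ = l_14/l_12 = 92,811/108,182 = 0.857915.
P(exactly one) = p₁(1−p₂) + (1−p₁)p₂ = 0.115410 + 0.161067 = 0.276476.

0.276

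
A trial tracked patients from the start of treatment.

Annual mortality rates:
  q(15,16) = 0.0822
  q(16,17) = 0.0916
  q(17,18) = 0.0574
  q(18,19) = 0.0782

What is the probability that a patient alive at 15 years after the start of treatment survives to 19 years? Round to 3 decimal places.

Chaining the interval survival probabilities: (1 − 0.0822) × (1 − 0.0916) × (1 − 0.0574) × (1 − 0.0782).
= 0.9178 × 0.9084 × 0.9426 × 0.9218 = 0.724418.

0.724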